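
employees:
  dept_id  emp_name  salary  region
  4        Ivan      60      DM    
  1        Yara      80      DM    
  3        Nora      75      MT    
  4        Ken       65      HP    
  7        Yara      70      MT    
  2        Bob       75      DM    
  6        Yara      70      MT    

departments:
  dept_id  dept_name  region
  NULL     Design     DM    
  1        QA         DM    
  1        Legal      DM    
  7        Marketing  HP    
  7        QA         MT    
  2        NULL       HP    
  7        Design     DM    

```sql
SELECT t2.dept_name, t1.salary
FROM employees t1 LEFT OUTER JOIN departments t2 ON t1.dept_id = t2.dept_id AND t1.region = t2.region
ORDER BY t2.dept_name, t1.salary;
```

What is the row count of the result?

LEFT JOIN keeps every row from `employees`; unmatched rows get NULL for `departments`'s columns.
Matching on t1.dept_id = t2.dept_id AND t1.region = t2.region. A NULL in a compared column never satisfies the condition.
- t1[0] dept_id=4, region=DM → no match; kept with NULLs on the t2 side.
- t1[1] dept_id=1, region=DM → 2 match(es) in t2 → 2 row(s).
- t1[2] dept_id=3, region=MT → no match; kept with NULLs on the t2 side.
- t1[3] dept_id=4, region=HP → no match; kept with NULLs on the t2 side.
- t1[4] dept_id=7, region=MT → 1 match(es) in t2 → 1 row(s).
- t1[5] dept_id=2, region=DM → no match; kept with NULLs on the t2 side.
- t1[6] dept_id=6, region=MT → no match; kept with NULLs on the t2 side.
Total: 3 matched + 5 padded = 8 rows.

8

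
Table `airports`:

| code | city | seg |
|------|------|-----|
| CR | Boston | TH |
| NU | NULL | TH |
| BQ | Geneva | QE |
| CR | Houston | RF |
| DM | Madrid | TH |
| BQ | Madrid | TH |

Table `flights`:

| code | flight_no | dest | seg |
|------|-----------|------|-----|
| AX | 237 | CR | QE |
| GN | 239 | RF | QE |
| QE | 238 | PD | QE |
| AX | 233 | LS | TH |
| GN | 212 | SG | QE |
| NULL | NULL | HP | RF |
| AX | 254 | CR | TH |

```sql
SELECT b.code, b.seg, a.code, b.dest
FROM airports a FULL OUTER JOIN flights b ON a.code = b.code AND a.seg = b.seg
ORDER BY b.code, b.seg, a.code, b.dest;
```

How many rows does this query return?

13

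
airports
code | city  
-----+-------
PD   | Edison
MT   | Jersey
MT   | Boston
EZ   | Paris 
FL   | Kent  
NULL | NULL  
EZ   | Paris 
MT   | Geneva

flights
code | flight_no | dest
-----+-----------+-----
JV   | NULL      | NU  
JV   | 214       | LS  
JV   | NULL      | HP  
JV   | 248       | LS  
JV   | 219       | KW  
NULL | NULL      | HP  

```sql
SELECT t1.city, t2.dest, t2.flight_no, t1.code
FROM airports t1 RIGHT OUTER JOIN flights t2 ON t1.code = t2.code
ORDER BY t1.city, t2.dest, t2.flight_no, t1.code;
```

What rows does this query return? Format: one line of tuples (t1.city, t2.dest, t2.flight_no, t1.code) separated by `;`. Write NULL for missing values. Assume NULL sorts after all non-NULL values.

(NULL, HP, NULL, NULL); (NULL, HP, NULL, NULL); (NULL, KW, 219, NULL); (NULL, LS, 214, NULL); (NULL, LS, 248, NULL); (NULL, NU, NULL, NULL)

RIGHT JOIN keeps every row from `flights`; unmatched rows get NULL for `airports`'s columns.
Matching on t1.code = t2.code. A NULL in a compared column never satisfies the condition.
Matched pairs: 0; unmatched t2 rows kept: 6.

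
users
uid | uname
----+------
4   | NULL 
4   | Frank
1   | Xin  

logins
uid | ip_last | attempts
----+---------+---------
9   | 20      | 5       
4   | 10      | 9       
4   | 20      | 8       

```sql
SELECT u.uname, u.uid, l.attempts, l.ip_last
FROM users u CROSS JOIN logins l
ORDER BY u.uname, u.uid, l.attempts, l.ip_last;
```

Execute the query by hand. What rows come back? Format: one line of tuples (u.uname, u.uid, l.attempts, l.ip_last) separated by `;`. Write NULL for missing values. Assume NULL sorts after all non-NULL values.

(Frank, 4, 5, 20); (Frank, 4, 8, 20); (Frank, 4, 9, 10); (Xin, 1, 5, 20); (Xin, 1, 8, 20); (Xin, 1, 9, 10); (NULL, 4, 5, 20); (NULL, 4, 8, 20); (NULL, 4, 9, 10)

CROSS JOIN pairs every row of `users` with every row of `logins`: 3 × 3 = 9 rows.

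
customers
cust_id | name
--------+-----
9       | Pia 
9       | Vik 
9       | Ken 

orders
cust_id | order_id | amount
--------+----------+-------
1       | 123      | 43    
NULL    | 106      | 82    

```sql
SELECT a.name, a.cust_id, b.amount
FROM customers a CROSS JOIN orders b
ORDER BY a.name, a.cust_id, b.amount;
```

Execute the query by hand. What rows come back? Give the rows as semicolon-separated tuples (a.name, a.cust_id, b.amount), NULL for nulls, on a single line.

CROSS JOIN pairs every row of `customers` with every row of `orders`: 3 × 2 = 6 rows.
After projecting and ordering:
a.name | a.cust_id | b.amount
Ken | 9 | 43
Ken | 9 | 82
Pia | 9 | 43
Pia | 9 | 82
Vik | 9 | 43
Vik | 9 | 82

(Ken, 9, 43); (Ken, 9, 82); (Pia, 9, 43); (Pia, 9, 82); (Vik, 9, 43); (Vik, 9, 82)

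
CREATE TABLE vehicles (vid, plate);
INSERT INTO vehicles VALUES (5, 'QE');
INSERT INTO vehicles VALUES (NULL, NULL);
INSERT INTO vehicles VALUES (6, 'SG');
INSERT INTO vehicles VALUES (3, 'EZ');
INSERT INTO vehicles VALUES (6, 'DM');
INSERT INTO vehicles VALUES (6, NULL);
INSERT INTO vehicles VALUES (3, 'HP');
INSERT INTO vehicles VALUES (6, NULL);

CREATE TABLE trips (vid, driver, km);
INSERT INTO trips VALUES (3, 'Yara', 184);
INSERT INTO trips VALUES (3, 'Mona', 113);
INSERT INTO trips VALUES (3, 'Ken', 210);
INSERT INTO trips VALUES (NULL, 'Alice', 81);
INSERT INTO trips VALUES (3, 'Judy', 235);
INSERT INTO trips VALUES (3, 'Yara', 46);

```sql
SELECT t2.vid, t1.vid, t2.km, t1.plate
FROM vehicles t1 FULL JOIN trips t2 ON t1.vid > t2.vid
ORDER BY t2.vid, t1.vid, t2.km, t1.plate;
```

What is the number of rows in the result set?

FULL OUTER JOIN keeps every row from both sides; unmatched rows get NULL for the other side's columns.
Matching on t1.vid > t2.vid. A NULL in a compared column never satisfies the condition.
Matched pairs: 25; unmatched t1 rows kept: 3; unmatched t2 rows kept: 1.
Total: 25 matched + 4 padded = 29 rows.

29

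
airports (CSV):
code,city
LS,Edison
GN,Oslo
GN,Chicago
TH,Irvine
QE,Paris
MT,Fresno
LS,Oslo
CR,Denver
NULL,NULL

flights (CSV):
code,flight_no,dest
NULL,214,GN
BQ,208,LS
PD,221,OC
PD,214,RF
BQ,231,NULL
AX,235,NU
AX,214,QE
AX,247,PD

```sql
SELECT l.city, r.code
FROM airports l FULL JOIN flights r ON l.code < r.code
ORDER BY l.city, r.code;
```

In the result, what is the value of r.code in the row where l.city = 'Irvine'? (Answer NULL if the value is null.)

FULL OUTER JOIN keeps every row from both sides; unmatched rows get NULL for the other side's columns.
Matching on l.code < r.code. A NULL in a compared column never satisfies the condition.
Matched pairs: 12; unmatched l rows kept: 3; unmatched r rows kept: 6.

NULL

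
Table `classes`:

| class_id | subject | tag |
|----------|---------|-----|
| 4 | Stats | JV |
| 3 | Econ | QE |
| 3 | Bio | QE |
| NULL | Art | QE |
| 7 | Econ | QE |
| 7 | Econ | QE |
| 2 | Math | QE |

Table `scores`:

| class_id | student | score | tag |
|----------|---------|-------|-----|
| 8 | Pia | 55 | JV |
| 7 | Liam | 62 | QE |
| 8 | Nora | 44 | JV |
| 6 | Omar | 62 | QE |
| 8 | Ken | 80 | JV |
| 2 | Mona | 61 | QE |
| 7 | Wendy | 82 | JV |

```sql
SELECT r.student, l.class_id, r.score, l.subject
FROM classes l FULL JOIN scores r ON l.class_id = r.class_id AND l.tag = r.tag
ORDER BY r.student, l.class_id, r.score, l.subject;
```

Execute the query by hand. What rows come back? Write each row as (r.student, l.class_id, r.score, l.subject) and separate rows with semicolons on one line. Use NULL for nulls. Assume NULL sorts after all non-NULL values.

(Ken, NULL, 80, NULL); (Liam, 7, 62, Econ); (Liam, 7, 62, Econ); (Mona, 2, 61, Math); (Nora, NULL, 44, NULL); (Omar, NULL, 62, NULL); (Pia, NULL, 55, NULL); (Wendy, NULL, 82, NULL); (NULL, 3, NULL, Bio); (NULL, 3, NULL, Econ); (NULL, 4, NULL, Stats); (NULL, NULL, NULL, Art)

FULL OUTER JOIN keeps every row from both sides; unmatched rows get NULL for the other side's columns.
Matching on l.class_id = r.class_id AND l.tag = r.tag. A NULL in a compared column never satisfies the condition.
Matched pairs: 3; unmatched l rows kept: 4; unmatched r rows kept: 5.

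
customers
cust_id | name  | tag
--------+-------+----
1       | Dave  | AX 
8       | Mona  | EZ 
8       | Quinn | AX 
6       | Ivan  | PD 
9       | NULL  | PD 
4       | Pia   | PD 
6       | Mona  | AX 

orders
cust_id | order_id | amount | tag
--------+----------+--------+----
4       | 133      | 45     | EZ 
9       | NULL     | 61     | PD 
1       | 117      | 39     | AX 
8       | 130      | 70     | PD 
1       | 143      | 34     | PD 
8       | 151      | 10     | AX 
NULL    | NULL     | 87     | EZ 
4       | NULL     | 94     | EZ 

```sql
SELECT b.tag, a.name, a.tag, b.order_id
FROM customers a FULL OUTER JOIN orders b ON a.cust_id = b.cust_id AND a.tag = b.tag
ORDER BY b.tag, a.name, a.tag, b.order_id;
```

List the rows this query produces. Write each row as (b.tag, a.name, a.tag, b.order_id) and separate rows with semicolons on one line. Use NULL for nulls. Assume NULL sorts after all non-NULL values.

(AX, Dave, AX, 117); (AX, Quinn, AX, 151); (EZ, NULL, NULL, 133); (EZ, NULL, NULL, NULL); (EZ, NULL, NULL, NULL); (PD, NULL, PD, NULL); (PD, NULL, NULL, 130); (PD, NULL, NULL, 143); (NULL, Ivan, PD, NULL); (NULL, Mona, AX, NULL); (NULL, Mona, EZ, NULL); (NULL, Pia, PD, NULL)

FULL OUTER JOIN keeps every row from both sides; unmatched rows get NULL for the other side's columns.
Matching on a.cust_id = b.cust_id AND a.tag = b.tag. A NULL in a compared column never satisfies the condition.
Matched pairs: 3; unmatched a rows kept: 4; unmatched b rows kept: 5.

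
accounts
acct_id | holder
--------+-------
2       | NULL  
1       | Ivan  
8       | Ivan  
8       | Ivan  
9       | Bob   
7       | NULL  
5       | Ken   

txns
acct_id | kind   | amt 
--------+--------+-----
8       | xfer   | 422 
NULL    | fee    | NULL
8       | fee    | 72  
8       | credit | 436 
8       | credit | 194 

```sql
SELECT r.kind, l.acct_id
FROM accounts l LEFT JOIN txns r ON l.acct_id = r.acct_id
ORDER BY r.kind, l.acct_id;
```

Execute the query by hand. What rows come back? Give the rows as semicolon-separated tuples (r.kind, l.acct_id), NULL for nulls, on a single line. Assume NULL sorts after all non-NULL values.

LEFT JOIN keeps every row from `accounts`; unmatched rows get NULL for `txns`'s columns.
Matching on l.acct_id = r.acct_id. A NULL in a compared column never satisfies the condition.
Matched pairs: 8; unmatched l rows kept: 5.

(credit, 8); (credit, 8); (credit, 8); (credit, 8); (fee, 8); (fee, 8); (xfer, 8); (xfer, 8); (NULL, 1); (NULL, 2); (NULL, 5); (NULL, 7); (NULL, 9)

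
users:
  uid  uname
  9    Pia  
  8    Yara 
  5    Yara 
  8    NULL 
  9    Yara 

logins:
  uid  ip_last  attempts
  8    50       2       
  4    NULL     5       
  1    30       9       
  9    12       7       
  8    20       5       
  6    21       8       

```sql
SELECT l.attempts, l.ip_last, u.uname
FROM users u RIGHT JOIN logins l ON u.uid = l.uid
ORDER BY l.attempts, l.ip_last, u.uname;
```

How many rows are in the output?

RIGHT JOIN keeps every row from `logins`; unmatched rows get NULL for `users`'s columns.
Matching on u.uid = l.uid.
- u[0] uid=9 → 1 match(es) in l → 1 row(s).
- u[1] uid=8 → 2 match(es) in l → 2 row(s).
- u[2] uid=5 → no match.
- u[3] uid=8 → 2 match(es) in l → 2 row(s).
- u[4] uid=9 → 1 match(es) in l → 1 row(s).
- 3 l row(s) had no u match → kept, u columns NULL.
Total: 6 matched + 3 padded = 9 rows.

9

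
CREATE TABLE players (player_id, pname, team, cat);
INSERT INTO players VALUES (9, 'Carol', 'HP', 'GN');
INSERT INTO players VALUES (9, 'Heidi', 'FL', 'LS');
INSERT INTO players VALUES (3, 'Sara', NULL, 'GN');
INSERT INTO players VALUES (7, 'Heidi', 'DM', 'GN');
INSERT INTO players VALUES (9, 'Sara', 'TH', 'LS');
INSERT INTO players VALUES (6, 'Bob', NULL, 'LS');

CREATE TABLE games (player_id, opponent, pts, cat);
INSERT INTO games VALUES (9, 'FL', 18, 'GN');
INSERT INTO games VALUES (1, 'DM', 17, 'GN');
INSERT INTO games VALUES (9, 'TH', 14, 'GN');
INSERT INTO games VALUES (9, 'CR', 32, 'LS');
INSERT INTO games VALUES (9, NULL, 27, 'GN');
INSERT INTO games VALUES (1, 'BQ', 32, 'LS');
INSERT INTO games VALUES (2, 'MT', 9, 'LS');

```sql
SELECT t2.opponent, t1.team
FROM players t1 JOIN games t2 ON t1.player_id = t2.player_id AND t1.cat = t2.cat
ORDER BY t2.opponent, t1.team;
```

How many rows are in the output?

INNER JOIN keeps only pairs where the ON condition holds.
Matching on t1.player_id = t2.player_id AND t1.cat = t2.cat.
Matched pairs: 5.
Total: 5 rows.

5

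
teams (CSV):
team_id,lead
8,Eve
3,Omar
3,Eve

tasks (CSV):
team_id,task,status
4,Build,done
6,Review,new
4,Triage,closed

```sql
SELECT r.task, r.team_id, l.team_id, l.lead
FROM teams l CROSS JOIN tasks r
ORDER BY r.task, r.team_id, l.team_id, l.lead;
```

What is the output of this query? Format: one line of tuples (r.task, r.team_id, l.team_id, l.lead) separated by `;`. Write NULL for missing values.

CROSS JOIN pairs every row of `teams` with every row of `tasks`: 3 × 3 = 9 rows.
After projecting and ordering:
r.task | r.team_id | l.team_id | l.lead
Build | 4 | 3 | Eve
Build | 4 | 3 | Omar
Build | 4 | 8 | Eve
Review | 6 | 3 | Eve
Review | 6 | 3 | Omar
Review | 6 | 8 | Eve
Triage | 4 | 3 | Eve
Triage | 4 | 3 | Omar
Triage | 4 | 8 | Eve

(Build, 4, 3, Eve); (Build, 4, 3, Omar); (Build, 4, 8, Eve); (Review, 6, 3, Eve); (Review, 6, 3, Omar); (Review, 6, 8, Eve); (Triage, 4, 3, Eve); (Triage, 4, 3, Omar); (Triage, 4, 8, Eve)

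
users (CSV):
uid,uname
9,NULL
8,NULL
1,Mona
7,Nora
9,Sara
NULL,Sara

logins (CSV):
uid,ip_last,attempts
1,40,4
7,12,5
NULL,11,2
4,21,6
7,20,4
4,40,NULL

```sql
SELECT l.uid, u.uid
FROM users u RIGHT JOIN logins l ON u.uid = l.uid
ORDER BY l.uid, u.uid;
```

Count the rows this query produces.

6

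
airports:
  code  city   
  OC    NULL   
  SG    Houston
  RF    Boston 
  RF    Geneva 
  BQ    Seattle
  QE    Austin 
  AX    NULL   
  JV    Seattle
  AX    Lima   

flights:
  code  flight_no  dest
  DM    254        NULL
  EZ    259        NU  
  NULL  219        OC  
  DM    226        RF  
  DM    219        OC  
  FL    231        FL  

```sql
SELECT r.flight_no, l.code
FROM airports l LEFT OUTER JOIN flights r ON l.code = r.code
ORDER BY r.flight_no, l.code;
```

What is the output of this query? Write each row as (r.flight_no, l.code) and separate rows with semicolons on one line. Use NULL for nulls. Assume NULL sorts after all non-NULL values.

LEFT JOIN keeps every row from `airports`; unmatched rows get NULL for `flights`'s columns.
Matching on l.code = r.code. A NULL in a compared column never satisfies the condition.
Matched pairs: 0; unmatched l rows kept: 9.

(NULL, AX); (NULL, AX); (NULL, BQ); (NULL, JV); (NULL, OC); (NULL, QE); (NULL, RF); (NULL, RF); (NULL, SG)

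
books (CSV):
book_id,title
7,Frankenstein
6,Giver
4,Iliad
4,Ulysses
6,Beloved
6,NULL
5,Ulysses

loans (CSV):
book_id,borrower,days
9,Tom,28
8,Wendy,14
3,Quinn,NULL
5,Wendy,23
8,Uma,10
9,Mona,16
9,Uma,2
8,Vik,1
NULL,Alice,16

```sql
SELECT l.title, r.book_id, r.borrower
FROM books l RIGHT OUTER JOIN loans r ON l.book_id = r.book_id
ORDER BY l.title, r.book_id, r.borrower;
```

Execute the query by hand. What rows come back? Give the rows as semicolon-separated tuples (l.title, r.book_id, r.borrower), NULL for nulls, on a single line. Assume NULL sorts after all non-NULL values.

(Ulysses, 5, Wendy); (NULL, 3, Quinn); (NULL, 8, Uma); (NULL, 8, Vik); (NULL, 8, Wendy); (NULL, 9, Mona); (NULL, 9, Tom); (NULL, 9, Uma); (NULL, NULL, Alice)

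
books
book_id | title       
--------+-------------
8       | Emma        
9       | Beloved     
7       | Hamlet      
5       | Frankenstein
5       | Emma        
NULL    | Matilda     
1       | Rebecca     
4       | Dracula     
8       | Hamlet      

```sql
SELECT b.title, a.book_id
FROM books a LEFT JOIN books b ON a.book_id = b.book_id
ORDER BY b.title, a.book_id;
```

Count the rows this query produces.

LEFT JOIN keeps every row from `books a`; unmatched rows get NULL for `books b`'s columns.
Matching on a.book_id = b.book_id. A NULL in a compared column never satisfies the condition.
- a row (book_id=8): matches 2 b row(s) → 2 output row(s).
- a row (book_id=9): matches 1 b row(s) → 1 output row(s).
- a row (book_id=7): matches 1 b row(s) → 1 output row(s).
- a row (book_id=5): matches 2 b row(s) → 2 output row(s).
- a row (book_id=5): matches 2 b row(s) → 2 output row(s).
- a row (book_id=NULL): no match → kept, b columns NULL.
- a row (book_id=1): matches 1 b row(s) → 1 output row(s).
- a row (book_id=4): matches 1 b row(s) → 1 output row(s).
- a row (book_id=8): matches 2 b row(s) → 2 output row(s).
Total: 12 matched + 1 padded = 13 rows.

13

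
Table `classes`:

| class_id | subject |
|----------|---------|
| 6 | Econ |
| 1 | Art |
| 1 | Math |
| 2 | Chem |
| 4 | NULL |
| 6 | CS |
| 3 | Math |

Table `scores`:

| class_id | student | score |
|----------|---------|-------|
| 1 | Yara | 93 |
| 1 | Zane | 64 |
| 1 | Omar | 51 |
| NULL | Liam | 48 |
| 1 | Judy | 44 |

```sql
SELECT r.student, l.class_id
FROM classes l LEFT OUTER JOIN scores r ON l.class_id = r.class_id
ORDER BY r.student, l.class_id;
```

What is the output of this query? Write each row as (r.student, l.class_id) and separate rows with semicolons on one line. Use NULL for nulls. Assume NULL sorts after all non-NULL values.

(Judy, 1); (Judy, 1); (Omar, 1); (Omar, 1); (Yara, 1); (Yara, 1); (Zane, 1); (Zane, 1); (NULL, 2); (NULL, 3); (NULL, 4); (NULL, 6); (NULL, 6)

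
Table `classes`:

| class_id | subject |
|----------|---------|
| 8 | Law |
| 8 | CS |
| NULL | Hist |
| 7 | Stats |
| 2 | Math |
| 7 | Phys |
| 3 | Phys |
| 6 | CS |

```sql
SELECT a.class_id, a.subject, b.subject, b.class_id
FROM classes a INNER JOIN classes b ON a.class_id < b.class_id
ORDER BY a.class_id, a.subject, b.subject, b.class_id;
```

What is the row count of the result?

INNER JOIN keeps only pairs where the ON condition holds.
Matching on a.class_id < b.class_id. A NULL in a compared column never satisfies the condition.
- class_id=8: no matching b row, dropped.
- class_id=8: no matching b row, dropped.
- class_id=NULL: no matching b row, dropped.
- class_id=7: 2 matching b row(s), so 2 row(s) emitted.
- class_id=2: 6 matching b row(s), so 6 row(s) emitted.
- class_id=7: 2 matching b row(s), so 2 row(s) emitted.
- class_id=3: 5 matching b row(s), so 5 row(s) emitted.
- class_id=6: 4 matching b row(s), so 4 row(s) emitted.
Total: 19 rows.

19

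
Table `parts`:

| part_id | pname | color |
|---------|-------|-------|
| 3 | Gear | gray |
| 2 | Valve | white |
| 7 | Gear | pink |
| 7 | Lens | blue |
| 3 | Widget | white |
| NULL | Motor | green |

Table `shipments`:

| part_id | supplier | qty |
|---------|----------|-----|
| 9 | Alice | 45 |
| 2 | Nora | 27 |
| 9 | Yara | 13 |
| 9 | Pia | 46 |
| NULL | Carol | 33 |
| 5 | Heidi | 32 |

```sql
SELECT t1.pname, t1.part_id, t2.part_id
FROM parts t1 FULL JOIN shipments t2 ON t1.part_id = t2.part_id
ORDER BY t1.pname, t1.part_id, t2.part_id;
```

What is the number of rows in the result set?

FULL OUTER JOIN keeps every row from both sides; unmatched rows get NULL for the other side's columns.
Matching on t1.part_id = t2.part_id. A NULL in a compared column never satisfies the condition.
Matched pairs: 1; unmatched t1 rows kept: 5; unmatched t2 rows kept: 5.
Total: 1 matched + 10 padded = 11 rows.

11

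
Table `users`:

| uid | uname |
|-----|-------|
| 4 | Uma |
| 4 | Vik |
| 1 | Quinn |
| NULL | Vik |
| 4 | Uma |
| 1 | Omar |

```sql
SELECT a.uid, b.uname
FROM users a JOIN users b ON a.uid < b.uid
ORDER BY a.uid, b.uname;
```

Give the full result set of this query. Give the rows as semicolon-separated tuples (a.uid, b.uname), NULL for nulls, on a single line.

(1, Uma); (1, Uma); (1, Uma); (1, Uma); (1, Vik); (1, Vik)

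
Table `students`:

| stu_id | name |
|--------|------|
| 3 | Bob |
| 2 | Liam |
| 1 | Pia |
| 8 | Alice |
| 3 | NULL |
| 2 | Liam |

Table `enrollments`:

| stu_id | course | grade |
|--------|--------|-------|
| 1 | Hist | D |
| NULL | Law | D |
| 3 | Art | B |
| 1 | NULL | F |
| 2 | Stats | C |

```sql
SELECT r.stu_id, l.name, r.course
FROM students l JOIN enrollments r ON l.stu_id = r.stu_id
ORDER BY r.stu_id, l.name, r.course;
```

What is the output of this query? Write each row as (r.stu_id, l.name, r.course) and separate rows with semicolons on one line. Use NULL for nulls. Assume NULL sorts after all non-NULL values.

(1, Pia, Hist); (1, Pia, NULL); (2, Liam, Stats); (2, Liam, Stats); (3, Bob, Art); (3, NULL, Art)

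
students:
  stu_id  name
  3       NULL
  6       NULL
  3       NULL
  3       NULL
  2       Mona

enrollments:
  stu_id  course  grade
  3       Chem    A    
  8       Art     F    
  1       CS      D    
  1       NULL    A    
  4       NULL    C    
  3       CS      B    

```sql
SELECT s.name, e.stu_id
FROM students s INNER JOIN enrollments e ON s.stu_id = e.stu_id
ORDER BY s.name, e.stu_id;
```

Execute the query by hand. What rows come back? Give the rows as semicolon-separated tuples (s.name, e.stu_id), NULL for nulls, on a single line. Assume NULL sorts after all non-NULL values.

(NULL, 3); (NULL, 3); (NULL, 3); (NULL, 3); (NULL, 3); (NULL, 3)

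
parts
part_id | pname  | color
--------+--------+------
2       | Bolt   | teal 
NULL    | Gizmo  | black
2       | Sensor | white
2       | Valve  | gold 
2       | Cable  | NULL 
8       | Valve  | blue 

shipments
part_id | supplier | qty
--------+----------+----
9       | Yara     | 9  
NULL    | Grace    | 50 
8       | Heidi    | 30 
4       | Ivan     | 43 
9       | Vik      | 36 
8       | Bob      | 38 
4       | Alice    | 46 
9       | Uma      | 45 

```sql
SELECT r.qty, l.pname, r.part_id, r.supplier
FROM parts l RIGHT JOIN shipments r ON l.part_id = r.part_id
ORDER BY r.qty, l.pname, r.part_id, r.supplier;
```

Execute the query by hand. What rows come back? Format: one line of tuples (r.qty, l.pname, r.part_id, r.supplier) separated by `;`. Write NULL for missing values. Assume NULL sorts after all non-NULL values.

(9, NULL, 9, Yara); (30, Valve, 8, Heidi); (36, NULL, 9, Vik); (38, Valve, 8, Bob); (43, NULL, 4, Ivan); (45, NULL, 9, Uma); (46, NULL, 4, Alice); (50, NULL, NULL, Grace)

RIGHT JOIN keeps every row from `shipments`; unmatched rows get NULL for `parts`'s columns.
Matching on l.part_id = r.part_id. A NULL in a compared column never satisfies the condition.
- l row (part_id=2): no match.
- l row (part_id=NULL): no match.
- l row (part_id=2): no match.
- l row (part_id=2): no match.
- l row (part_id=2): no match.
- l row (part_id=8): matches 2 r row(s) → 2 output row(s).
- 6 r row(s) had no l match → kept, l columns NULL.
After projecting and ordering:
r.qty | l.pname | r.part_id | r.supplier
9 | NULL | 9 | Yara
30 | Valve | 8 | Heidi
36 | NULL | 9 | Vik
38 | Valve | 8 | Bob
43 | NULL | 4 | Ivan
45 | NULL | 9 | Uma
46 | NULL | 4 | Alice
50 | NULL | NULL | Grace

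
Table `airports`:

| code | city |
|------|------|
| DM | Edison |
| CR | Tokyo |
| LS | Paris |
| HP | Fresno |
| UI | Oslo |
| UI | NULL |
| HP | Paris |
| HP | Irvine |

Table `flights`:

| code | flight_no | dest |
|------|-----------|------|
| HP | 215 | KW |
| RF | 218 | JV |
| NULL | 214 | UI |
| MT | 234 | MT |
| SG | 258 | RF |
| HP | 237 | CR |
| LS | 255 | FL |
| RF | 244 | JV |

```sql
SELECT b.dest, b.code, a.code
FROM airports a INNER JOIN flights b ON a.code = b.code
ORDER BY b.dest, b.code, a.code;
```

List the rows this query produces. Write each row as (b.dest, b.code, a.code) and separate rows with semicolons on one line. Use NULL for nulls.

INNER JOIN keeps only pairs where the ON condition holds.
Matching on a.code = b.code. A NULL in a compared column never satisfies the condition.
- a[0] code=DM → no match; dropped.
- a[1] code=CR → no match; dropped.
- a[2] code=LS → 1 match(es) in b → 1 row(s).
- a[3] code=HP → 2 match(es) in b → 2 row(s).
- a[4] code=UI → no match; dropped.
- a[5] code=UI → no match; dropped.
- a[6] code=HP → 2 match(es) in b → 2 row(s).
- a[7] code=HP → 2 match(es) in b → 2 row(s).
After projecting and ordering:
b.dest | b.code | a.code
CR | HP | HP
CR | HP | HP
CR | HP | HP
FL | LS | LS
KW | HP | HP
KW | HP | HP
KW | HP | HP

(CR, HP, HP); (CR, HP, HP); (CR, HP, HP); (FL, LS, LS); (KW, HP, HP); (KW, HP, HP); (KW, HP, HP)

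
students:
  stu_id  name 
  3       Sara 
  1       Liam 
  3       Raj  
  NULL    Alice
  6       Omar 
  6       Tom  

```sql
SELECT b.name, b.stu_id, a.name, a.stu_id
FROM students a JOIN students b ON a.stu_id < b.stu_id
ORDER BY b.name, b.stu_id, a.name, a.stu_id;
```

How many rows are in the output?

8

INNER JOIN keeps only pairs where the ON condition holds.
Matching on a.stu_id < b.stu_id. A NULL in a compared column never satisfies the condition.
- stu_id=3: 2 matching b row(s), so 2 row(s) emitted.
- stu_id=1: 4 matching b row(s), so 4 row(s) emitted.
- stu_id=3: 2 matching b row(s), so 2 row(s) emitted.
- stu_id=NULL: no matching b row, dropped.
- stu_id=6: no matching b row, dropped.
- stu_id=6: no matching b row, dropped.
Total: 8 rows.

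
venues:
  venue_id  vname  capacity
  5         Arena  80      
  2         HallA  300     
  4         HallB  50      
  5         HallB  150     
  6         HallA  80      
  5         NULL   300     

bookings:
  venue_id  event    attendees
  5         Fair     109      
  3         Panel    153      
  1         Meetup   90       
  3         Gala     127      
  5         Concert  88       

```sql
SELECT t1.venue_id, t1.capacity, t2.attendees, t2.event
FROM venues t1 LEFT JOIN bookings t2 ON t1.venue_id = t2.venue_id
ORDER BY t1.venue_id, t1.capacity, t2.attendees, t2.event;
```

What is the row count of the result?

LEFT JOIN keeps every row from `venues`; unmatched rows get NULL for `bookings`'s columns.
Matching on t1.venue_id = t2.venue_id.
Matched pairs: 6; unmatched t1 rows kept: 3.
Total: 6 matched + 3 padded = 9 rows.

9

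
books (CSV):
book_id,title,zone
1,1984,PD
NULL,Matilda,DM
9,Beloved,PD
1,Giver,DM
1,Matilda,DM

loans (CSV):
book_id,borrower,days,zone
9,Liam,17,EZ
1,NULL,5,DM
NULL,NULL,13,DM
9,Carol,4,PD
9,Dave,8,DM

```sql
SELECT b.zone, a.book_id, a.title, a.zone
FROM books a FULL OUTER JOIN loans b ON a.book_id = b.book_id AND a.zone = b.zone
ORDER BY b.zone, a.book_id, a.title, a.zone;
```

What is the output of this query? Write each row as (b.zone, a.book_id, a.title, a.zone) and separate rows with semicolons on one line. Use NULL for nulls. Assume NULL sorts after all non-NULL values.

(DM, 1, Giver, DM); (DM, 1, Matilda, DM); (DM, NULL, NULL, NULL); (DM, NULL, NULL, NULL); (EZ, NULL, NULL, NULL); (PD, 9, Beloved, PD); (NULL, 1, 1984, PD); (NULL, NULL, Matilda, DM)

FULL OUTER JOIN keeps every row from both sides; unmatched rows get NULL for the other side's columns.
Matching on a.book_id = b.book_id AND a.zone = b.zone. A NULL in a compared column never satisfies the condition.
- a[0] book_id=1, zone=PD → no match; kept with NULLs on the b side.
- a[1] book_id=NULL, zone=DM → no match; kept with NULLs on the b side.
- a[2] book_id=9, zone=PD → 1 match(es) in b → 1 row(s).
- a[3] book_id=1, zone=DM → 1 match(es) in b → 1 row(s).
- a[4] book_id=1, zone=DM → 1 match(es) in b → 1 row(s).
- 3 b row(s) had no a match → kept, a columns NULL.
After projecting and ordering:
b.zone | a.book_id | a.title | a.zone
DM | 1 | Giver | DM
DM | 1 | Matilda | DM
DM | NULL | NULL | NULL
DM | NULL | NULL | NULL
EZ | NULL | NULL | NULL
PD | 9 | Beloved | PD
NULL | 1 | 1984 | PD
NULL | NULL | Matilda | DM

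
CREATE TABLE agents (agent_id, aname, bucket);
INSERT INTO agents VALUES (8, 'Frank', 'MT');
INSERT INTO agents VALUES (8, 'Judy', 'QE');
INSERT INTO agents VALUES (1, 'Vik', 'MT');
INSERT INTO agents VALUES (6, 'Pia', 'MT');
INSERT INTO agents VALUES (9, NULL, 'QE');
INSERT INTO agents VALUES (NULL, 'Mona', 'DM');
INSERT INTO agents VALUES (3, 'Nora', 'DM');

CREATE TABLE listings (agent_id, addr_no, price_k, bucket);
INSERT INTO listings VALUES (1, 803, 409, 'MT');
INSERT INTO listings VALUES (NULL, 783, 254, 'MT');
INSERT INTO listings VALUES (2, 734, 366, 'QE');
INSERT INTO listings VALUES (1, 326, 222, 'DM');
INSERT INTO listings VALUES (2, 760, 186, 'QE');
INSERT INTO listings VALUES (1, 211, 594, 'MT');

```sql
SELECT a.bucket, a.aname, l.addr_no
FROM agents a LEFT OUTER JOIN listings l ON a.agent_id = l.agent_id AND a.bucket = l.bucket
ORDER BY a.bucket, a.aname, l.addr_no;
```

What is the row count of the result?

LEFT JOIN keeps every row from `agents`; unmatched rows get NULL for `listings`'s columns.
Matching on a.agent_id = l.agent_id AND a.bucket = l.bucket. A NULL in a compared column never satisfies the condition.
Matched pairs: 2; unmatched a rows kept: 6.
Total: 2 matched + 6 padded = 8 rows.

8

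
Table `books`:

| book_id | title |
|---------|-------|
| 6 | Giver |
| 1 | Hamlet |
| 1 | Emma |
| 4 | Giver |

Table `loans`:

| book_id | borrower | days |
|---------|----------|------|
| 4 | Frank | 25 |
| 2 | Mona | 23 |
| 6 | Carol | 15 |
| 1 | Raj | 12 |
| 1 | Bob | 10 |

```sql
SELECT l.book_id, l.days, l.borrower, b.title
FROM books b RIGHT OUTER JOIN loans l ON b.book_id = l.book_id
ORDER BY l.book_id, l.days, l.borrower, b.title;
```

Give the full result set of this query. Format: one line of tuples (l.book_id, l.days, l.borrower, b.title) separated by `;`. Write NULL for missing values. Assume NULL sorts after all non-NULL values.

RIGHT JOIN keeps every row from `loans`; unmatched rows get NULL for `books`'s columns.
Matching on b.book_id = l.book_id.
- b row (book_id=6): matches 1 l row(s) → 1 output row(s).
- b row (book_id=1): matches 2 l row(s) → 2 output row(s).
- b row (book_id=1): matches 2 l row(s) → 2 output row(s).
- b row (book_id=4): matches 1 l row(s) → 1 output row(s).
- 1 row(s) from l found no b partner → padded with NULL.
After projecting and ordering:
l.book_id | l.days | l.borrower | b.title
1 | 10 | Bob | Emma
1 | 10 | Bob | Hamlet
1 | 12 | Raj | Emma
1 | 12 | Raj | Hamlet
2 | 23 | Mona | NULL
4 | 25 | Frank | Giver
6 | 15 | Carol | Giver

(1, 10, Bob, Emma); (1, 10, Bob, Hamlet); (1, 12, Raj, Emma); (1, 12, Raj, Hamlet); (2, 23, Mona, NULL); (4, 25, Frank, Giver); (6, 15, Carol, Giver)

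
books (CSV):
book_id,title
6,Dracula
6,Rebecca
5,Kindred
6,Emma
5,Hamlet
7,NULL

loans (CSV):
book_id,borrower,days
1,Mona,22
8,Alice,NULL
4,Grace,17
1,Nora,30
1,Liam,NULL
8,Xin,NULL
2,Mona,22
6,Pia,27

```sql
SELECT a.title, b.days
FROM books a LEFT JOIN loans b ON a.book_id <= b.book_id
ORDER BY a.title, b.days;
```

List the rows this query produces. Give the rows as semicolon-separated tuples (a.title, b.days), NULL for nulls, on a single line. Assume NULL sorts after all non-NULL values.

(Dracula, 27); (Dracula, NULL); (Dracula, NULL); (Emma, 27); (Emma, NULL); (Emma, NULL); (Hamlet, 27); (Hamlet, NULL); (Hamlet, NULL); (Kindred, 27); (Kindred, NULL); (Kindred, NULL); (Rebecca, 27); (Rebecca, NULL); (Rebecca, NULL); (NULL, NULL); (NULL, NULL)

LEFT JOIN keeps every row from `books`; unmatched rows get NULL for `loans`'s columns.
Matching on a.book_id <= b.book_id.
Matched pairs: 17; unmatched a rows kept: 0.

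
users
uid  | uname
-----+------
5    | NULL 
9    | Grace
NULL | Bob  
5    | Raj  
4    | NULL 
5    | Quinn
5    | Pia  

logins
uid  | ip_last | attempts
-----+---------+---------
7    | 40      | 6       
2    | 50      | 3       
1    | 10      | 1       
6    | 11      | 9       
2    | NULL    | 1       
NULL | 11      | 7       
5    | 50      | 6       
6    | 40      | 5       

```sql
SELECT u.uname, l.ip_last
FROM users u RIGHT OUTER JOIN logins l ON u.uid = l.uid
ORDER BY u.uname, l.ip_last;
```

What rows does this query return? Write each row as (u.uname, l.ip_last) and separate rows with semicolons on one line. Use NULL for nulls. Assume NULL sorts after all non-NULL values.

(Pia, 50); (Quinn, 50); (Raj, 50); (NULL, 10); (NULL, 11); (NULL, 11); (NULL, 40); (NULL, 40); (NULL, 50); (NULL, 50); (NULL, NULL)

RIGHT JOIN keeps every row from `logins`; unmatched rows get NULL for `users`'s columns.
Matching on u.uid = l.uid. A NULL in a compared column never satisfies the condition.
Matched pairs: 4; unmatched l rows kept: 7.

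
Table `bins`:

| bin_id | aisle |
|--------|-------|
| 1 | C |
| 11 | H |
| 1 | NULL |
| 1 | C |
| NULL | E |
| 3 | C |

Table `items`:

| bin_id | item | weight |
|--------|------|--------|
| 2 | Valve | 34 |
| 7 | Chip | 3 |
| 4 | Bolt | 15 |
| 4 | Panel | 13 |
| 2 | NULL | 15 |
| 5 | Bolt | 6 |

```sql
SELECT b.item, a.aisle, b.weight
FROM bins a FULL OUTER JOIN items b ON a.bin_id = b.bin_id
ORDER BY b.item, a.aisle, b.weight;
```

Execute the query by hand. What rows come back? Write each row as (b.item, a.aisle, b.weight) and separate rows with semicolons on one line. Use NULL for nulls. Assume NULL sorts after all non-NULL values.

(Bolt, NULL, 6); (Bolt, NULL, 15); (Chip, NULL, 3); (Panel, NULL, 13); (Valve, NULL, 34); (NULL, C, NULL); (NULL, C, NULL); (NULL, C, NULL); (NULL, E, NULL); (NULL, H, NULL); (NULL, NULL, 15); (NULL, NULL, NULL)

FULL OUTER JOIN keeps every row from both sides; unmatched rows get NULL for the other side's columns.
Matching on a.bin_id = b.bin_id. A NULL in a compared column never satisfies the condition.
- a[0] bin_id=1 → no match; kept with NULLs on the b side.
- a[1] bin_id=11 → no match; kept with NULLs on the b side.
- a[2] bin_id=1 → no match; kept with NULLs on the b side.
- a[3] bin_id=1 → no match; kept with NULLs on the b side.
- a[4] bin_id=NULL → no match; kept with NULLs on the b side.
- a[5] bin_id=3 → no match; kept with NULLs on the b side.
- 6 b row(s) had no a match → kept, a columns NULL.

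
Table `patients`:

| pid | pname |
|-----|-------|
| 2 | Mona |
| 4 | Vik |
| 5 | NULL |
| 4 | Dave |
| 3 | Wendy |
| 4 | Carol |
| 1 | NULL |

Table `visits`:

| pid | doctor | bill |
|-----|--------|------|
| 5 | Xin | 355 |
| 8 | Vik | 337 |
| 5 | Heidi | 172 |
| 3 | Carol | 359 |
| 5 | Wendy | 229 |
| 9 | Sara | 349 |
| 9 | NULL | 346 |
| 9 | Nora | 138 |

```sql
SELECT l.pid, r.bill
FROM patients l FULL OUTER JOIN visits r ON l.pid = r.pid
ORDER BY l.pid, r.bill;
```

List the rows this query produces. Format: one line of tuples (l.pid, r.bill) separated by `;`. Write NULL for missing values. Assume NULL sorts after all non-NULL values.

FULL OUTER JOIN keeps every row from both sides; unmatched rows get NULL for the other side's columns.
Matching on l.pid = r.pid.
- l[0] pid=2 → no match; kept with NULLs on the r side.
- l[1] pid=4 → no match; kept with NULLs on the r side.
- l[2] pid=5 → 3 match(es) in r → 3 row(s).
- l[3] pid=4 → no match; kept with NULLs on the r side.
- l[4] pid=3 → 1 match(es) in r → 1 row(s).
- l[5] pid=4 → no match; kept with NULLs on the r side.
- l[6] pid=1 → no match; kept with NULLs on the r side.
- plus 4 unmatched r row(s), each kept with NULL l columns.

(1, NULL); (2, NULL); (3, 359); (4, NULL); (4, NULL); (4, NULL); (5, 172); (5, 229); (5, 355); (NULL, 138); (NULL, 337); (NULL, 346); (NULL, 349)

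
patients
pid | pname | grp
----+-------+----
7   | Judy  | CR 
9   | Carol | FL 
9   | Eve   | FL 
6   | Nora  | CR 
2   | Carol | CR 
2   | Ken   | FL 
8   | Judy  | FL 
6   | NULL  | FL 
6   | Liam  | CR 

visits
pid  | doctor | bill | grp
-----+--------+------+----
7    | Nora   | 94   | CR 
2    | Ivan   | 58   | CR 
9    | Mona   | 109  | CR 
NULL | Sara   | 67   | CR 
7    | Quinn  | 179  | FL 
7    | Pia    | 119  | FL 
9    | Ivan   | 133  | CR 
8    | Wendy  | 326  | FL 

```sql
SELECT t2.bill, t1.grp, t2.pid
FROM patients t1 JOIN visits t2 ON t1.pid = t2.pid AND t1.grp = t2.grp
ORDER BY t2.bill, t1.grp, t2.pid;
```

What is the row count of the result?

INNER JOIN keeps only pairs where the ON condition holds.
Matching on t1.pid = t2.pid AND t1.grp = t2.grp. A NULL in a compared column never satisfies the condition.
- t1 (pid=7, grp=CR) pairs with 1 row(s) of t2.
- t1 (pid=9, grp=FL) has no partner → excluded.
- t1 (pid=9, grp=FL) has no partner → excluded.
- t1 (pid=6, grp=CR) has no partner → excluded.
- t1 (pid=2, grp=CR) pairs with 1 row(s) of t2.
- t1 (pid=2, grp=FL) has no partner → excluded.
- t1 (pid=8, grp=FL) pairs with 1 row(s) of t2.
- t1 (pid=6, grp=FL) has no partner → excluded.
- t1 (pid=6, grp=CR) has no partner → excluded.
Total: 3 rows.

3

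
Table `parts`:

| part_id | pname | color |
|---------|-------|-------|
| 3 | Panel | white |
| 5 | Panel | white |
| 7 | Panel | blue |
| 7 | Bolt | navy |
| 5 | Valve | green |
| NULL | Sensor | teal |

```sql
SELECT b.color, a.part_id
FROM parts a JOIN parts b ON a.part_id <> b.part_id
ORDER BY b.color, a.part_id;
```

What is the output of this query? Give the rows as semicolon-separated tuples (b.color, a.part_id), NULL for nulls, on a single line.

(blue, 3); (blue, 5); (blue, 5); (green, 3); (green, 7); (green, 7); (navy, 3); (navy, 5); (navy, 5); (white, 3); (white, 5); (white, 5); (white, 7); (white, 7); (white, 7); (white, 7)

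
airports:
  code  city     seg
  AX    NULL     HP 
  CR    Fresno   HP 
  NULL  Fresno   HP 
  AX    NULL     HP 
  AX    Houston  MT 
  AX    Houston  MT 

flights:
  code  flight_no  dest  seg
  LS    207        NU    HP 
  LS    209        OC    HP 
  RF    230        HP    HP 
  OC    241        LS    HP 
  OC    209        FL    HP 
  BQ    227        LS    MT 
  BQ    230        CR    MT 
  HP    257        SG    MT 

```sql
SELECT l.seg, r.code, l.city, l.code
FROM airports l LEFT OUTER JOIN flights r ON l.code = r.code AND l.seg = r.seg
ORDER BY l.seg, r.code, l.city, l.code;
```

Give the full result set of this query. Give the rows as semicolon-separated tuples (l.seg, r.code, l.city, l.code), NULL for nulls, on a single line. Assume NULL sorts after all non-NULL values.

LEFT JOIN keeps every row from `airports`; unmatched rows get NULL for `flights`'s columns.
Matching on l.code = r.code AND l.seg = r.seg. A NULL in a compared column never satisfies the condition.
- l[0] code=AX, seg=HP → no match; kept with NULLs on the r side.
- l[1] code=CR, seg=HP → no match; kept with NULLs on the r side.
- l[2] code=NULL, seg=HP → no match; kept with NULLs on the r side.
- l[3] code=AX, seg=HP → no match; kept with NULLs on the r side.
- l[4] code=AX, seg=MT → no match; kept with NULLs on the r side.
- l[5] code=AX, seg=MT → no match; kept with NULLs on the r side.
After projecting and ordering:
l.seg | r.code | l.city | l.code
HP | NULL | Fresno | CR
HP | NULL | Fresno | NULL
HP | NULL | NULL | AX
HP | NULL | NULL | AX
MT | NULL | Houston | AX
MT | NULL | Houston | AX

(HP, NULL, Fresno, CR); (HP, NULL, Fresno, NULL); (HP, NULL, NULL, AX); (HP, NULL, NULL, AX); (MT, NULL, Houston, AX); (MT, NULL, Houston, AX)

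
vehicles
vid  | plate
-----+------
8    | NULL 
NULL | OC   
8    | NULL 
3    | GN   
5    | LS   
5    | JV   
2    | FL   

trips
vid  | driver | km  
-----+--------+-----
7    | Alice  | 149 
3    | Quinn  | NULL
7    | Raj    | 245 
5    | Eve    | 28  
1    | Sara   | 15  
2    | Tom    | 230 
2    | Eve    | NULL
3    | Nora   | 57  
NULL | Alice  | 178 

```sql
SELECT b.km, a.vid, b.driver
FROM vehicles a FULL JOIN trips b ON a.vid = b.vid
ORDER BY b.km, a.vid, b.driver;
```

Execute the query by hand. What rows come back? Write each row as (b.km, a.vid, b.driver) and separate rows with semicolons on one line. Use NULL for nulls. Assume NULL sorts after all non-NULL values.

(15, NULL, Sara); (28, 5, Eve); (28, 5, Eve); (57, 3, Nora); (149, NULL, Alice); (178, NULL, Alice); (230, 2, Tom); (245, NULL, Raj); (NULL, 2, Eve); (NULL, 3, Quinn); (NULL, 8, NULL); (NULL, 8, NULL); (NULL, NULL, NULL)

FULL OUTER JOIN keeps every row from both sides; unmatched rows get NULL for the other side's columns.
Matching on a.vid = b.vid. A NULL in a compared column never satisfies the condition.
- a row (vid=8): no match → kept, b columns NULL.
- a row (vid=NULL): no match → kept, b columns NULL.
- a row (vid=8): no match → kept, b columns NULL.
- a row (vid=3): matches 2 b row(s) → 2 output row(s).
- a row (vid=5): matches 1 b row(s) → 1 output row(s).
- a row (vid=5): matches 1 b row(s) → 1 output row(s).
- a row (vid=2): matches 2 b row(s) → 2 output row(s).
- 4 b row(s) had no a match → kept, a columns NULL.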